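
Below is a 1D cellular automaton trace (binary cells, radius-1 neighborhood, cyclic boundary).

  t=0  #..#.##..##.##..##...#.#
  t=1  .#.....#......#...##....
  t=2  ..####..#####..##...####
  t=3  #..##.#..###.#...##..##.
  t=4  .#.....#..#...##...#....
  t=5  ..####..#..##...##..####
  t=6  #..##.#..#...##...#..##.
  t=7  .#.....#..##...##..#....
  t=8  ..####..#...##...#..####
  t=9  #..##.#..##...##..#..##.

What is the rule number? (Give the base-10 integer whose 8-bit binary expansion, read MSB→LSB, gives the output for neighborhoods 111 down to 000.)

  ### -> #   bit 7 = 1  t=2,i=3
  ##. -> .   bit 6 = 0  t=0,i=0
  #.# -> .   bit 5 = 0  t=0,i=4
  #.. -> #   bit 4 = 1  t=0,i=1
  .## -> .   bit 3 = 0  t=0,i=5
  .#. -> .   bit 2 = 0  t=0,i=3
  ..# -> .   bit 1 = 0  t=0,i=2
  ... -> #   bit 0 = 1  t=0,i=19
  bits 10010001 = 145

145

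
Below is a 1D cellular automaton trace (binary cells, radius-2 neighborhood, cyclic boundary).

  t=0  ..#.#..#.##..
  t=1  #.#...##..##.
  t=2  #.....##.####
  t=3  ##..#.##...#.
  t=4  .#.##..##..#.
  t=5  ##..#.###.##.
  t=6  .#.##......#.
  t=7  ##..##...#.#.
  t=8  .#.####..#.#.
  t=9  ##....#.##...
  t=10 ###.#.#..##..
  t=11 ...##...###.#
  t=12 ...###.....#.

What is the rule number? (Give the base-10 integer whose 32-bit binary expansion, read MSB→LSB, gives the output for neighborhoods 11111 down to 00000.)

2502701170

  ##### -> #   bit 31 = 1  t=2,i=11
  ####. -> .   bit 30 = 0  t=2,i=12
  ###.# -> .   bit 29 = 0  t=5,i=8
  ###.. -> #   bit 28 = 1  t=2,i=0
  ##.## -> .   bit 27 = 0  t=2,i=8
  ##.#. -> #   bit 26 = 1  t=1,i=12
  ##..# -> .   bit 25 = 0  t=1,i=8
  ##... -> #   bit 24 = 1  t=0,i=11
  #.### -> .   bit 23 = 0  t=2,i=9
  #.##. -> .   bit 22 = 0  t=0,i=9
  #.#.# -> #   bit 21 = 1  t=1,i=0
  #.#.. -> .   bit 20 = 0  t=0,i=4
  #..## -> #   bit 19 = 1  t=1,i=9
  #..#. -> #   bit 18 = 1  t=0,i=6
  #...# -> .   bit 17 = 0  t=1,i=4
  #.... -> .   bit 16 = 0  t=0,i=12
  .#### -> .   bit 15 = 0  t=2,i=10
  .###. -> .   bit 14 = 0  t=5,i=7
  .##.# -> #   bit 13 = 1  t=1,i=11
  .##.. -> #   bit 12 = 1  t=0,i=10
  .#.## -> .   bit 11 = 0  t=0,i=8
  .#.#. -> .   bit 10 = 0  t=0,i=3
  .#..# -> .   bit 9 = 0  t=0,i=5
  .#... -> .   bit 8 = 0  t=1,i=3
  ..### -> .   bit 7 = 0  t=10,i=0
  ..##. -> #   bit 6 = 1  t=1,i=6
  ..#.# -> #   bit 5 = 1  t=0,i=2
  ..#.. -> #   bit 4 = 1  t=4,i=11
  ...## -> .   bit 3 = 0  t=1,i=5
  ...#. -> .   bit 2 = 0  t=0,i=1
  ....# -> #   bit 1 = 1  t=0,i=0
  ..... -> .   bit 0 = 0  t=2,i=3
  bits 10010101001011000011000001110010 = 2502701170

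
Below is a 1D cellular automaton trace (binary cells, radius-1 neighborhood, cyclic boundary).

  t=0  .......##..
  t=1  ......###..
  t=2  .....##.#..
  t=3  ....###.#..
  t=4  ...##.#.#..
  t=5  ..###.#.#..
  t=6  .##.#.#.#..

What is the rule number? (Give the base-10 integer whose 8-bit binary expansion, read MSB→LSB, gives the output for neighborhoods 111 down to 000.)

  nb ###: next=.  (t=1,i=7, bit7=0)
  nb ##.: next=#  (t=0,i=8, bit6=1)
  nb #.#: next=.  (t=2,i=7, bit5=0)
  nb #..: next=.  (t=0,i=9, bit4=0)
  nb .##: next=#  (t=0,i=7, bit3=1)
  nb .#.: next=#  (t=2,i=8, bit2=1)
  nb ..#: next=#  (t=0,i=6, bit1=1)
  nb ...: next=.  (t=0,i=0, bit0=0)
  bits 01001110 = 78

78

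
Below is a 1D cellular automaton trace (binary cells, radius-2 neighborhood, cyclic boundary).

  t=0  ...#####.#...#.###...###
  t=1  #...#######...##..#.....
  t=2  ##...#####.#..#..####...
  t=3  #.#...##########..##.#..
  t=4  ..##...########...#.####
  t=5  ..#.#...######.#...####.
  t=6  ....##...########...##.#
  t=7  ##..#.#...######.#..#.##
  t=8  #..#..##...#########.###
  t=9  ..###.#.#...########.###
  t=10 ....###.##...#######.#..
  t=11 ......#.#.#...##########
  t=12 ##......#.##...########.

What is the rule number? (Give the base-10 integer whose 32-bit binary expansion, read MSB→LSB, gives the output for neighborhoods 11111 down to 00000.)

3858074448

  [31] ##### => #  t=0,i=5
  [30] ####. => #  t=0,i=6
  [29] ###.# => #  t=0,i=7
  [28] ###.. => .  t=0,i=17
  [27] ##.## => .  t=8,i=20
  [26] ##.#. => #  t=0,i=8
  [25] ##..# => .  t=1,i=16
  [24] ##... => #  t=0,i=0
  [23] #.### => #  t=0,i=15
  [22] #.##. => #  t=10,i=8
  [21] #.#.# => #  t=9,i=6
  [20] #.#.. => #  t=0,i=9
  [19] #..## => .  t=2,i=16
  [18] #..#. => #  t=1,i=17
  [17] #...# => .  t=0,i=1
  [16] #.... => #  t=1,i=20
  [15] .#### => #  t=0,i=4
  [14] .###. => .  t=0,i=16
  [13] .##.# => .  t=3,i=19
  [12] .##.. => .  t=1,i=15
  [11] .#.## => #  t=0,i=14
  [10] .#.#. => .  t=3,i=1
  [9] .#..# => #  t=2,i=12
  [8] .#... => #  t=0,i=10
  [7] ..### => .  t=0,i=3
  [6] ..##. => #  t=1,i=14
  [5] ..#.# => .  t=0,i=13
  [4] ..#.. => #  t=1,i=0
  [3] ...## => .  t=0,i=2
  [2] ...#. => .  t=0,i=12
  [1] ....# => .  t=1,i=22
  [0] ..... => .  t=1,i=21
  bits 11100101111101011000101101010000 = 3858074448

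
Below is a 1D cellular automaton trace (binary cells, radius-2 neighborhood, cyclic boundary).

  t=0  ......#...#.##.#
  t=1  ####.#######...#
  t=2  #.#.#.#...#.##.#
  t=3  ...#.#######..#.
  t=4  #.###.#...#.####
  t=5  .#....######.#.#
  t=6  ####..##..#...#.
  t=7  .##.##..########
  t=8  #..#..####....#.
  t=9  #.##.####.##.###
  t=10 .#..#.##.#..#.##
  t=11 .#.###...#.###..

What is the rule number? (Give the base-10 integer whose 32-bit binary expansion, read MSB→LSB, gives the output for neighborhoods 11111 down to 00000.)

  [31] ##### => .  t=1,i=1
  [30] ####. => #  t=1,i=2
  [29] ###.# => .  t=1,i=3
  [28] ###.. => .  t=1,i=11
  [27] ##.## => #  t=1,i=4
  [26] ##.#. => .  t=0,i=14
  [25] ##..# => #  t=3,i=12
  [24] ##... => #  t=1,i=12
  [23] #.### => .  t=1,i=5
  [22] #.##. => .  t=0,i=12
  [21] #.#.# => .  t=2,i=2
  [20] #.#.. => #  t=0,i=15
  [19] #..## => #  t=6,i=5
  [18] #..#. => #  t=3,i=13
  [17] #...# => #  t=0,i=8
  [16] #.... => #  t=0,i=1
  [15] .#### => #  t=1,i=0
  [14] .###. => .  t=4,i=3
  [13] .##.# => .  t=0,i=13
  [12] .##.. => .  t=6,i=7
  [11] .#.## => #  t=0,i=11
  [10] .#.#. => #  t=2,i=3
  [9] .#..# => .  t=8,i=1
  [8] .#... => #  t=0,i=0
  [7] ..### => #  t=1,i=15
  [6] ..##. => .  t=6,i=6
  [5] ..#.# => #  t=0,i=10
  [4] ..#.. => #  t=0,i=6
  [3] ...## => .  t=1,i=14
  [2] ...#. => #  t=0,i=5
  [1] ....# => .  t=0,i=4
  [0] ..... => #  t=0,i=2
  bits 01001011000111111000110110110101 = 1260359093

1260359093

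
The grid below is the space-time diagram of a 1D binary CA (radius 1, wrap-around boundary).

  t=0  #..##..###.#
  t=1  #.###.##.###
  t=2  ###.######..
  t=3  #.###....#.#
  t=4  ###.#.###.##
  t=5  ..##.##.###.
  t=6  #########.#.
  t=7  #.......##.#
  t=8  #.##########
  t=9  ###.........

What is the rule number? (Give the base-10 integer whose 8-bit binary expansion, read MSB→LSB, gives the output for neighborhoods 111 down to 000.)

107

  ###|.  b7=0 t=0,i=8
  ##.|#  b6=1 t=0,i=0
  #.#|#  b5=1 t=0,i=10
  #..|.  b4=0 t=0,i=1
  .##|#  b3=1 t=0,i=3
  .#.|.  b2=0 t=3,i=9
  ..#|#  b1=1 t=0,i=2
  ...|#  b0=1 t=3,i=6
  bits 01101011 = 107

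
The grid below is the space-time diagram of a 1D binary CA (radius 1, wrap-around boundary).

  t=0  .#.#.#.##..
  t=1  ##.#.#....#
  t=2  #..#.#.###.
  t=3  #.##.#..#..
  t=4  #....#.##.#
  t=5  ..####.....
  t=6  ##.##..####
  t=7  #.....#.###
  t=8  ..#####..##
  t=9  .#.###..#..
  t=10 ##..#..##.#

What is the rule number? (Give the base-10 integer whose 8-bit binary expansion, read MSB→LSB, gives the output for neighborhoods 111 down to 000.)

135

  nb ###: next=#  (t=1,i=0, bit7=1)
  nb ##.: next=.  (t=0,i=8, bit6=0)
  nb #.#: next=.  (t=0,i=2, bit5=0)
  nb #..: next=.  (t=0,i=9, bit4=0)
  nb .##: next=.  (t=0,i=7, bit3=0)
  nb .#.: next=#  (t=0,i=1, bit2=1)
  nb ..#: next=#  (t=0,i=0, bit1=1)
  nb ...: next=#  (t=0,i=10, bit0=1)
  bits 10000111 = 135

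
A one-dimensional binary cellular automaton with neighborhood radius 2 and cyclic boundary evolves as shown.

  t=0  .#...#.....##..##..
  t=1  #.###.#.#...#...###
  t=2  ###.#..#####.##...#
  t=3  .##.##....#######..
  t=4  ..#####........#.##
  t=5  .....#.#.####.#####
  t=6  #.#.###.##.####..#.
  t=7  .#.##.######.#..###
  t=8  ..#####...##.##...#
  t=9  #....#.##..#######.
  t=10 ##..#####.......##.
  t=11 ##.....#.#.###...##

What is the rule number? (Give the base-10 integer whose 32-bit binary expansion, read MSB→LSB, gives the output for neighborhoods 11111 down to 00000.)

1775648549

  nb #####: next=.  (t=2,i=9, bit31=0)
  nb ####.: next=#  (t=1,i=18, bit30=1)
  nb ###.#: next=#  (t=1,i=0, bit29=1)
  nb ###..: next=.  (t=3,i=16, bit28=0)
  nb ##.##: next=#  (t=1,i=1, bit27=1)
  nb ##.#.: next=.  (t=1,i=5, bit26=0)
  nb ##..#: next=.  (t=0,i=13, bit25=0)
  nb ##...: next=#  (t=0,i=17, bit24=1)
  nb #.###: next=#  (t=1,i=2, bit23=1)
  nb #.##.: next=#  (t=2,i=13, bit22=1)
  nb #.#.#: next=.  (t=1,i=6, bit21=0)
  nb #.#..: next=#  (t=1,i=8, bit20=1)
  nb #..##: next=.  (t=0,i=14, bit19=0)
  nb #..#.: next=#  (t=6,i=16, bit18=1)
  nb #...#: next=#  (t=0,i=3, bit17=1)
  nb #....: next=.  (t=0,i=7, bit16=0)
  nb .####: next=.  (t=1,i=17, bit15=0)
  nb .###.: next=.  (t=1,i=3, bit14=0)
  nb .##.#: next=#  (t=3,i=2, bit13=1)
  nb .##..: next=#  (t=0,i=12, bit12=1)
  nb .#.##: next=#  (t=4,i=16, bit11=1)
  nb .#.#.: next=#  (t=1,i=7, bit10=1)
  nb .#..#: next=#  (t=2,i=5, bit9=1)
  nb .#...: next=#  (t=0,i=2, bit8=1)
  nb ..###: next=.  (t=1,i=16, bit7=0)
  nb ..##.: next=.  (t=0,i=11, bit6=0)
  nb ..#.#: next=#  (t=4,i=15, bit5=1)
  nb ..#..: next=.  (t=0,i=1, bit4=0)
  nb ...##: next=.  (t=0,i=10, bit3=0)
  nb ...#.: next=#  (t=0,i=0, bit2=1)
  nb ....#: next=.  (t=0,i=9, bit1=0)
  nb .....: next=#  (t=0,i=8, bit0=1)
  bits 01101001110101100011111100100101 = 1775648549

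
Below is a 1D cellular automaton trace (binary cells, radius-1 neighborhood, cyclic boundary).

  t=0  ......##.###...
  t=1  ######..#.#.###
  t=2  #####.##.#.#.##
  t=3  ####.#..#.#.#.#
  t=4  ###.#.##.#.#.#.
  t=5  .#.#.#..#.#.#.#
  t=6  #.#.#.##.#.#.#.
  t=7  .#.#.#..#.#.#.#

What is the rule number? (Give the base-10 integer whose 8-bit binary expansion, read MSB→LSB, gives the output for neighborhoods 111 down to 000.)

179

  [7] ### => #  t=0,i=10
  [6] ##. => .  t=0,i=7
  [5] #.# => #  t=0,i=8
  [4] #.. => #  t=0,i=12
  [3] .## => .  t=0,i=6
  [2] .#. => .  t=1,i=8
  [1] ..# => #  t=0,i=5
  [0] ... => #  t=0,i=0
  bits 10110011 = 179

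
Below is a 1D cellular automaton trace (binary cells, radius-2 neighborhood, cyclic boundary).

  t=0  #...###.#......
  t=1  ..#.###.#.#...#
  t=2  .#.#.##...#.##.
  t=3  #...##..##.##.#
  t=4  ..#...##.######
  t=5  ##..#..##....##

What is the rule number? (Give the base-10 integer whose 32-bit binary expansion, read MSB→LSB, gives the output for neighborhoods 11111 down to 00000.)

  ##### -> .   bit 31 = 0  t=4,i=11
  ####. -> #   bit 30 = 1  t=4,i=13
  ###.# -> #   bit 29 = 1  t=0,i=6
  ###.. -> #   bit 28 = 1  t=4,i=14
  ##.## -> #   bit 27 = 1  t=3,i=10
  ##.#. -> .   bit 26 = 0  t=0,i=7
  ##..# -> #   bit 25 = 1  t=2,i=14
  ##... -> .   bit 24 = 0  t=2,i=7
  #.### -> .   bit 23 = 0  t=1,i=4
  #.##. -> #   bit 22 = 1  t=2,i=5
  #.#.# -> .   bit 21 = 0  t=1,i=8
  #.#.. -> #   bit 20 = 1  t=0,i=8
  #..## -> #   bit 19 = 1  t=3,i=7
  #..#. -> #   bit 18 = 1  t=1,i=1
  #...# -> #   bit 17 = 1  t=0,i=2
  #.... -> #   bit 16 = 1  t=0,i=10
  .#### -> .   bit 15 = 0  t=4,i=10
  .###. -> #   bit 14 = 1  t=0,i=5
  .##.# -> #   bit 13 = 1  t=3,i=9
  .##.. -> .   bit 12 = 0  t=2,i=6
  .#.## -> #   bit 11 = 1  t=1,i=3
  .#.#. -> .   bit 10 = 0  t=1,i=9
  .#..# -> .   bit 9 = 0  t=1,i=0
  .#... -> .   bit 8 = 0  t=0,i=1
  ..### -> #   bit 7 = 1  t=0,i=4
  ..##. -> .   bit 6 = 0  t=3,i=4
  ..#.# -> .   bit 5 = 0  t=1,i=2
  ..#.. -> .   bit 4 = 0  t=0,i=0
  ...## -> .   bit 3 = 0  t=0,i=3
  ...#. -> #   bit 2 = 1  t=0,i=14
  ....# -> .   bit 1 = 0  t=0,i=13
  ..... -> .   bit 0 = 0  t=0,i=11
  bits 01111010010111110110100010000100 = 2053073028

2053073028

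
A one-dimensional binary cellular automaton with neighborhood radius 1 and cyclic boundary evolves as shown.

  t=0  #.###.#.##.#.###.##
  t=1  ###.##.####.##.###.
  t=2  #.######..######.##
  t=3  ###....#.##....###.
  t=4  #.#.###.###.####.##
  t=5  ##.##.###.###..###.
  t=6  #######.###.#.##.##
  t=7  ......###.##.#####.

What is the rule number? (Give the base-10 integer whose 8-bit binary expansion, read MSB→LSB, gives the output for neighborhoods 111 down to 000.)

107

  nb ###: next=.  (t=0,i=3, bit7=0)
  nb ##.: next=#  (t=0,i=0, bit6=1)
  nb #.#: next=#  (t=0,i=1, bit5=1)
  nb #..: next=.  (t=2,i=8, bit4=0)
  nb .##: next=#  (t=0,i=2, bit3=1)
  nb .#.: next=.  (t=0,i=6, bit2=0)
  nb ..#: next=#  (t=2,i=9, bit1=1)
  nb ...: next=#  (t=3,i=4, bit0=1)
  bits 01101011 = 107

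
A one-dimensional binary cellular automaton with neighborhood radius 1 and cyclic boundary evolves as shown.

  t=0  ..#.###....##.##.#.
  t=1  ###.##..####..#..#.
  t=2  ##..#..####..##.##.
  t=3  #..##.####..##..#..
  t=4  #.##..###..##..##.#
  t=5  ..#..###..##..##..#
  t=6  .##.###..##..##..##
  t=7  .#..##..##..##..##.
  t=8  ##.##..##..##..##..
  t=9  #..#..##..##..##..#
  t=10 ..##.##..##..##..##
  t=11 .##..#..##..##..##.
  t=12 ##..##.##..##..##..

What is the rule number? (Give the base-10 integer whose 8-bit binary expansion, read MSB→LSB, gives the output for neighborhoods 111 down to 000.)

  nb ###: next=#  (t=0,i=5, bit7=1)
  nb ##.: next=.  (t=0,i=6, bit6=0)
  nb #.#: next=.  (t=0,i=3, bit5=0)
  nb #..: next=.  (t=0,i=7, bit4=0)
  nb .##: next=#  (t=0,i=4, bit3=1)
  nb .#.: next=#  (t=0,i=2, bit2=1)
  nb ..#: next=#  (t=0,i=1, bit1=1)
  nb ...: next=#  (t=0,i=0, bit0=1)
  bits 10001111 = 143

143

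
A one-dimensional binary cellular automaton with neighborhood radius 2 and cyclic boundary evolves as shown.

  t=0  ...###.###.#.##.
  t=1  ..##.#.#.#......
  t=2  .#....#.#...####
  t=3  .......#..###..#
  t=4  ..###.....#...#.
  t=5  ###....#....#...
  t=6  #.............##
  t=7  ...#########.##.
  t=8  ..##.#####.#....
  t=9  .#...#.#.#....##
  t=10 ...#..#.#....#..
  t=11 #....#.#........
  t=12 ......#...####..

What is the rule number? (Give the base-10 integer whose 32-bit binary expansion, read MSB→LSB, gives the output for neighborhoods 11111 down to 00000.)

  nb #####: next=#  (t=7,i=5, bit31=1)
  nb ####.: next=.  (t=2,i=14, bit30=0)
  nb ###.#: next=#  (t=0,i=5, bit29=1)
  nb ###..: next=.  (t=3,i=12, bit28=0)
  nb ##.##: next=.  (t=0,i=6, bit27=0)
  nb ##.#.: next=.  (t=0,i=10, bit26=0)
  nb ##..#: next=.  (t=3,i=13, bit25=0)
  nb ##...: next=.  (t=0,i=15, bit24=0)
  nb #.###: next=#  (t=0,i=7, bit23=1)
  nb #.##.: next=.  (t=0,i=13, bit22=0)
  nb #.#.#: next=.  (t=0,i=11, bit21=0)
  nb #.#..: next=.  (t=1,i=9, bit20=0)
  nb #..##: next=.  (t=3,i=9, bit19=0)
  nb #..#.: next=#  (t=3,i=14, bit18=1)
  nb #...#: next=#  (t=2,i=10, bit17=1)
  nb #....: next=.  (t=0,i=0, bit16=0)
  nb .####: next=.  (t=2,i=13, bit15=0)
  nb .###.: next=.  (t=0,i=4, bit14=0)
  nb .##.#: next=.  (t=1,i=3, bit13=0)
  nb .##..: next=.  (t=0,i=14, bit12=0)
  nb .#.##: next=.  (t=0,i=12, bit11=0)
  nb .#.#.: next=#  (t=1,i=6, bit10=1)
  nb .#..#: next=.  (t=3,i=8, bit9=0)
  nb .#...: next=.  (t=1,i=10, bit8=0)
  nb ..###: next=#  (t=0,i=3, bit7=1)
  nb ..##.: next=.  (t=1,i=2, bit6=0)
  nb ..#.#: next=.  (t=2,i=6, bit5=0)
  nb ..#..: next=.  (t=3,i=7, bit4=0)
  nb ...##: next=#  (t=0,i=2, bit3=1)
  nb ...#.: next=.  (t=2,i=5, bit2=0)
  nb ....#: next=.  (t=0,i=1, bit1=0)
  nb .....: next=#  (t=1,i=12, bit0=1)
  bits 10100000100001100000010010001001 = 2693137545

2693137545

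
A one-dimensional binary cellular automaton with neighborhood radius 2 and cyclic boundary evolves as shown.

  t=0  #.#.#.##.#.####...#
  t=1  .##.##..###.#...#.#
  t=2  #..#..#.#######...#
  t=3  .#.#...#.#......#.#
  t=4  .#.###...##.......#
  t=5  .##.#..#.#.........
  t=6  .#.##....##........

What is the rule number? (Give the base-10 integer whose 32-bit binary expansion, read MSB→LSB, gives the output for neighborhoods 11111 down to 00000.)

775080400

  ##### -> .   bit 31 = 0  t=2,i=10
  ####. -> .   bit 30 = 0  t=0,i=13
  ###.# -> #   bit 29 = 1  t=1,i=10
  ###.. -> .   bit 28 = 0  t=0,i=14
  ##.## -> #   bit 27 = 1  t=1,i=3
  ##.#. -> #   bit 26 = 1  t=0,i=1
  ##..# -> #   bit 25 = 1  t=1,i=6
  ##... -> .   bit 24 = 0  t=0,i=15
  #.### -> .   bit 23 = 0  t=0,i=11
  #.##. -> .   bit 22 = 0  t=0,i=6
  #.#.# -> #   bit 21 = 1  t=0,i=2
  #.#.. -> #   bit 20 = 1  t=1,i=12
  #..## -> .   bit 19 = 0  t=1,i=7
  #..#. -> .   bit 18 = 0  t=2,i=2
  #...# -> #   bit 17 = 1  t=0,i=16
  #.... -> .   bit 16 = 0  t=3,i=11
  .#### -> #   bit 15 = 1  t=0,i=12
  .###. -> #   bit 14 = 1  t=1,i=9
  .##.# -> .   bit 13 = 0  t=0,i=0
  .##.. -> .   bit 12 = 0  t=1,i=5
  .#.## -> #   bit 11 = 1  t=0,i=5
  .#.#. -> .   bit 10 = 0  t=0,i=3
  .#..# -> .   bit 9 = 0  t=2,i=4
  .#... -> #   bit 8 = 1  t=1,i=13
  ..### -> #   bit 7 = 1  t=1,i=8
  ..##. -> #   bit 6 = 1  t=0,i=18
  ..#.# -> .   bit 5 = 0  t=1,i=16
  ..#.. -> #   bit 4 = 1  t=2,i=3
  ...## -> .   bit 3 = 0  t=0,i=17
  ...#. -> .   bit 2 = 0  t=1,i=15
  ....# -> .   bit 1 = 0  t=3,i=14
  ..... -> .   bit 0 = 0  t=3,i=12
  bits 00101110001100101100100111010000 = 775080400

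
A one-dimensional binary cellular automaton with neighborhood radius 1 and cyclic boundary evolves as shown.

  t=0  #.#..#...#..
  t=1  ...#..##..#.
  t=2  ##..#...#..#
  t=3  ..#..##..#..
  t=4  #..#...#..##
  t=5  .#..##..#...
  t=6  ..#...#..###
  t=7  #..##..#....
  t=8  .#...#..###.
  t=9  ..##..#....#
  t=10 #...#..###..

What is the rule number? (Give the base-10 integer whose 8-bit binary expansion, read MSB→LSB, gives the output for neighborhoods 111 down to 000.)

  ###|.  b7=0 t=2,i=0
  ##.|.  b6=0 t=1,i=7
  #.#|.  b5=0 t=0,i=1
  #..|#  b4=1 t=0,i=3
  .##|.  b3=0 t=1,i=6
  .#.|.  b2=0 t=0,i=0
  ..#|.  b1=0 t=0,i=4
  ...|#  b0=1 t=0,i=7
  bits 00010001 = 17

17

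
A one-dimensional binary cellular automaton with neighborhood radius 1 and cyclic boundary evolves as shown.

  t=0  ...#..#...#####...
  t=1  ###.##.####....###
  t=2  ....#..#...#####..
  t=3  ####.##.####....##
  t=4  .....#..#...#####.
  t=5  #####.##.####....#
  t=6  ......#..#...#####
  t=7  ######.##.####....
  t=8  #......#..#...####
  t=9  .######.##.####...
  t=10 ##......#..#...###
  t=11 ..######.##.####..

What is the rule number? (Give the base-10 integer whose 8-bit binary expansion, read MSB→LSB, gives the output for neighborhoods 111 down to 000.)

  [7] ### => .  t=0,i=11
  [6] ##. => .  t=0,i=14
  [5] #.# => .  t=1,i=3
  [4] #.. => #  t=0,i=4
  [3] .## => #  t=0,i=10
  [2] .#. => .  t=0,i=3
  [1] ..# => #  t=0,i=2
  [0] ... => #  t=0,i=0
  bits 00011011 = 27

27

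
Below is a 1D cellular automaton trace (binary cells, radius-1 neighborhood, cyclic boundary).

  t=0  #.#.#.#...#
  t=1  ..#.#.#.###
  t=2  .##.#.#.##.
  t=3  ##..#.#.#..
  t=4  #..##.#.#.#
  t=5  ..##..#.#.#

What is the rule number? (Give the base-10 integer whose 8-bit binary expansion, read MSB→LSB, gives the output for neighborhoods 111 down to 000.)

143

  [7] ### => #  t=1,i=9
  [6] ##. => .  t=0,i=0
  [5] #.# => .  t=0,i=1
  [4] #.. => .  t=0,i=7
  [3] .## => #  t=0,i=10
  [2] .#. => #  t=0,i=2
  [1] ..# => #  t=0,i=9
  [0] ... => #  t=0,i=8
  bits 10001111 = 143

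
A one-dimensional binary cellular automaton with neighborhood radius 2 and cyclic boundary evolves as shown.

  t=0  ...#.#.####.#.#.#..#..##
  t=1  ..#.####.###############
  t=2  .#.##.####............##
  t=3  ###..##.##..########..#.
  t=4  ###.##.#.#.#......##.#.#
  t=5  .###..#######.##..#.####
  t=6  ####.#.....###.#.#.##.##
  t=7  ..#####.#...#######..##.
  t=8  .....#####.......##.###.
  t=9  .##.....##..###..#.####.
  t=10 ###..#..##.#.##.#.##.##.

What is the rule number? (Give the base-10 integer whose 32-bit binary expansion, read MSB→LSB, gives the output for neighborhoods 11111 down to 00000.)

  ##### -> .   bit 31 = 0  t=1,i=11
  ####. -> #   bit 30 = 1  t=0,i=9
  ###.# -> #   bit 29 = 1  t=0,i=10
  ###.. -> #   bit 28 = 1  t=1,i=23
  ##.## -> #   bit 27 = 1  t=1,i=8
  ##.#. -> #   bit 26 = 1  t=0,i=11
  ##..# -> .   bit 25 = 0  t=1,i=0
  ##... -> .   bit 24 = 0  t=0,i=0
  #.### -> #   bit 23 = 1  t=0,i=7
  #.##. -> .   bit 22 = 0  t=2,i=3
  #.#.# -> #   bit 21 = 1  t=0,i=5
  #.#.. -> #   bit 20 = 1  t=0,i=16
  #..## -> #   bit 19 = 1  t=0,i=21
  #..#. -> #   bit 18 = 1  t=0,i=18
  #...# -> .   bit 17 = 0  t=0,i=1
  #.... -> .   bit 16 = 0  t=2,i=11
  .#### -> .   bit 15 = 0  t=0,i=8
  .###. -> #   bit 14 = 1  t=3,i=1
  .##.# -> .   bit 13 = 0  t=2,i=4
  .##.. -> #   bit 12 = 1  t=0,i=23
  .#.## -> #   bit 11 = 1  t=0,i=6
  .#.#. -> #   bit 10 = 1  t=0,i=4
  .#..# -> #   bit 9 = 1  t=0,i=17
  .#... -> #   bit 8 = 1  t=4,i=12
  ..### -> .   bit 7 = 0  t=3,i=12
  ..##. -> #   bit 6 = 1  t=0,i=22
  ..#.# -> .   bit 5 = 0  t=0,i=3
  ..#.. -> #   bit 4 = 1  t=0,i=19
  ...## -> .   bit 3 = 0  t=2,i=21
  ...#. -> #   bit 2 = 1  t=0,i=2
  ....# -> .   bit 1 = 0  t=2,i=20
  ..... -> #   bit 0 = 1  t=2,i=12
  bits 01111100101111000101111101010101 = 2092719957

2092719957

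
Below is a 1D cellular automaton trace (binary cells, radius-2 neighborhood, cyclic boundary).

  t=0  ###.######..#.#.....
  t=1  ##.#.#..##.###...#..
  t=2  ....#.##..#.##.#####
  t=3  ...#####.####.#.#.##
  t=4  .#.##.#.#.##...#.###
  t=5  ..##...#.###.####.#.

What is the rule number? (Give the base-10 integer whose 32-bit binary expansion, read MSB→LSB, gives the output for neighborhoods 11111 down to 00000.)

1481563829

  nb #####: next=.  (t=0,i=6, bit31=0)
  nb ####.: next=#  (t=0,i=8, bit30=1)
  nb ###.#: next=.  (t=0,i=2, bit29=0)
  nb ###..: next=#  (t=0,i=9, bit28=1)
  nb ##.##: next=#  (t=0,i=3, bit27=1)
  nb ##.#.: next=.  (t=1,i=2, bit26=0)
  nb ##..#: next=.  (t=0,i=10, bit25=0)
  nb ##...: next=.  (t=1,i=14, bit24=0)
  nb #.###: next=.  (t=0,i=4, bit23=0)
  nb #.##.: next=#  (t=2,i=6, bit22=1)
  nb #.#.#: next=.  (t=1,i=3, bit21=0)
  nb #.#..: next=.  (t=0,i=14, bit20=0)
  nb #..##: next=#  (t=1,i=7, bit19=1)
  nb #..#.: next=#  (t=0,i=11, bit18=1)
  nb #...#: next=#  (t=1,i=15, bit17=1)
  nb #....: next=.  (t=0,i=16, bit16=0)
  nb .####: next=#  (t=0,i=5, bit15=1)
  nb .###.: next=#  (t=0,i=1, bit14=1)
  nb .##.#: next=.  (t=1,i=1, bit13=0)
  nb .##..: next=#  (t=2,i=7, bit12=1)
  nb .#.##: next=#  (t=2,i=5, bit11=1)
  nb .#.#.: next=#  (t=0,i=13, bit10=1)
  nb .#..#: next=#  (t=1,i=6, bit9=1)
  nb .#...: next=.  (t=0,i=15, bit8=0)
  nb ..###: next=#  (t=0,i=0, bit7=1)
  nb ..##.: next=.  (t=1,i=0, bit6=0)
  nb ..#.#: next=#  (t=0,i=12, bit5=1)
  nb ..#..: next=#  (t=1,i=17, bit4=1)
  nb ...##: next=.  (t=0,i=19, bit3=0)
  nb ...#.: next=#  (t=1,i=16, bit2=1)
  nb ....#: next=.  (t=0,i=18, bit1=0)
  nb .....: next=#  (t=0,i=17, bit0=1)
  bits 01011000010011101101111010110101 = 1481563829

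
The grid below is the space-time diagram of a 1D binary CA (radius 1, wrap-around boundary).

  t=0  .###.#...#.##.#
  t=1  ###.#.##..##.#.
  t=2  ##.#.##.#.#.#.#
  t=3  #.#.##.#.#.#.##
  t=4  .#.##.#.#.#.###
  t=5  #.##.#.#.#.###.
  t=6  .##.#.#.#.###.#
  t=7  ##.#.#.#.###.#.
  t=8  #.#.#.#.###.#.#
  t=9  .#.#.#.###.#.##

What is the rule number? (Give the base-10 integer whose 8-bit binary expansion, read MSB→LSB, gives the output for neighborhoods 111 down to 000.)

185

  ### -> #   bit 7 = 1  t=0,i=2
  ##. -> .   bit 6 = 0  t=0,i=3
  #.# -> #   bit 5 = 1  t=0,i=0
  #.. -> #   bit 4 = 1  t=0,i=6
  .## -> #   bit 3 = 1  t=0,i=1
  .#. -> .   bit 2 = 0  t=0,i=5
  ..# -> .   bit 1 = 0  t=0,i=8
  ... -> #   bit 0 = 1  t=0,i=7
  bits 10111001 = 185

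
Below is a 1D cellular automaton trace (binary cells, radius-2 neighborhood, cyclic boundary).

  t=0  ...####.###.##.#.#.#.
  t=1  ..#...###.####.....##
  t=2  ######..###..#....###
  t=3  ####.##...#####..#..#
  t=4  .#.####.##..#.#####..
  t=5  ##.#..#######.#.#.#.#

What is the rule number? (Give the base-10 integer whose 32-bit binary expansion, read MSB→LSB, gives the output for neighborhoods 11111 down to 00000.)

3134600060

  nb #####: next=#  (t=2,i=0, bit31=1)
  nb ####.: next=.  (t=0,i=5, bit30=0)
  nb ###.#: next=#  (t=0,i=6, bit29=1)
  nb ###..: next=#  (t=1,i=13, bit28=1)
  nb ##.##: next=#  (t=0,i=7, bit27=1)
  nb ##.#.: next=.  (t=0,i=14, bit26=0)
  nb ##..#: next=#  (t=1,i=0, bit25=1)
  nb ##...: next=.  (t=1,i=14, bit24=0)
  nb #.###: next=#  (t=0,i=8, bit23=1)
  nb #.##.: next=#  (t=0,i=12, bit22=1)
  nb #.#.#: next=.  (t=0,i=15, bit21=0)
  nb #.#..: next=#  (t=0,i=19, bit20=1)
  nb #..##: next=.  (t=2,i=7, bit19=0)
  nb #..#.: next=#  (t=1,i=1, bit18=1)
  nb #...#: next=#  (t=1,i=4, bit17=1)
  nb #....: next=.  (t=0,i=0, bit16=0)
  nb .####: next=.  (t=0,i=4, bit15=0)
  nb .###.: next=.  (t=0,i=9, bit14=0)
  nb .##.#: next=#  (t=0,i=13, bit13=1)
  nb .##..: next=#  (t=1,i=20, bit12=1)
  nb .#.##: next=.  (t=4,i=2, bit11=0)
  nb .#.#.: next=.  (t=0,i=16, bit10=0)
  nb .#..#: next=#  (t=3,i=18, bit9=1)
  nb .#...: next=#  (t=0,i=20, bit8=1)
  nb ..###: next=.  (t=0,i=3, bit7=0)
  nb ..##.: next=#  (t=1,i=19, bit6=1)
  nb ..#.#: next=#  (t=4,i=1, bit5=1)
  nb ..#..: next=#  (t=1,i=2, bit4=1)
  nb ...##: next=#  (t=0,i=2, bit3=1)
  nb ...#.: next=#  (t=4,i=0, bit2=1)
  nb ....#: next=.  (t=0,i=1, bit1=0)
  nb .....: next=.  (t=1,i=16, bit0=0)
  bits 10111010110101100011001101111100 = 3134600060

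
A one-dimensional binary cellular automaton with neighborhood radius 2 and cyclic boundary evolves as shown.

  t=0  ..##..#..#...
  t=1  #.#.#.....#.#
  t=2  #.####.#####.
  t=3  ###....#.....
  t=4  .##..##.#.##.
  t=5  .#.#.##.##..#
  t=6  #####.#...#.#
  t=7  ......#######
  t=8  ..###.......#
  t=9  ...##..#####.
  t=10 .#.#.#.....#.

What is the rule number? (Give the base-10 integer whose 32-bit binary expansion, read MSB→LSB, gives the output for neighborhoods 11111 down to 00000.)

313683303

  nb #####: next=.  (t=2,i=9, bit31=0)
  nb ####.: next=.  (t=2,i=4, bit30=0)
  nb ###.#: next=.  (t=2,i=5, bit29=0)
  nb ###..: next=#  (t=3,i=2, bit28=1)
  nb ##.##: next=.  (t=2,i=6, bit27=0)
  nb ##.#.: next=.  (t=1,i=1, bit26=0)
  nb ##..#: next=#  (t=0,i=4, bit25=1)
  nb ##...: next=.  (t=3,i=3, bit24=0)
  nb #.###: next=#  (t=2,i=2, bit23=1)
  nb #.##.: next=.  (t=1,i=12, bit22=0)
  nb #.#.#: next=#  (t=1,i=2, bit21=1)
  nb #.#..: next=#  (t=1,i=4, bit20=1)
  nb #..##: next=.  (t=4,i=0, bit19=0)
  nb #..#.: next=.  (t=0,i=5, bit18=0)
  nb #...#: next=#  (t=6,i=8, bit17=1)
  nb #....: next=.  (t=0,i=11, bit16=0)
  nb .####: next=.  (t=2,i=3, bit15=0)
  nb .###.: next=#  (t=3,i=1, bit14=1)
  nb .##.#: next=#  (t=1,i=0, bit13=1)
  nb .##..: next=.  (t=0,i=3, bit12=0)
  nb .#.##: next=#  (t=1,i=11, bit11=1)
  nb .#.#.: next=#  (t=1,i=3, bit10=1)
  nb .#..#: next=.  (t=0,i=7, bit9=0)
  nb .#...: next=#  (t=0,i=10, bit8=1)
  nb ..###: next=.  (t=3,i=0, bit7=0)
  nb ..##.: next=#  (t=0,i=2, bit6=1)
  nb ..#.#: next=#  (t=1,i=10, bit5=1)
  nb ..#..: next=.  (t=0,i=6, bit4=0)
  nb ...##: next=.  (t=0,i=1, bit3=0)
  nb ...#.: next=#  (t=1,i=9, bit2=1)
  nb ....#: next=#  (t=0,i=0, bit1=1)
  nb .....: next=#  (t=0,i=12, bit0=1)
  bits 00010010101100100110110101100111 = 313683303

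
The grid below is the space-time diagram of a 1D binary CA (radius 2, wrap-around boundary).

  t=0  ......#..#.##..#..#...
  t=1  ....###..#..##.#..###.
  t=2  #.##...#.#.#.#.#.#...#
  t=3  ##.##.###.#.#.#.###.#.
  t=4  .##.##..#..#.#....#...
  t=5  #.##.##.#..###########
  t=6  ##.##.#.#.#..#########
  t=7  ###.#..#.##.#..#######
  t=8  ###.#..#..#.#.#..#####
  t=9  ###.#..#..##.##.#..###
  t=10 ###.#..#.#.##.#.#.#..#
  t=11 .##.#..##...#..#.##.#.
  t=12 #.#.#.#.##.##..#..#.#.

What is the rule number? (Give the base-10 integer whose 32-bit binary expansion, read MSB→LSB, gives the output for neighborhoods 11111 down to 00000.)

3944297790

  [31] ##### => #  t=5,i=13
  [30] ####. => #  t=5,i=21
  [29] ###.# => #  t=3,i=8
  [28] ###.. => .  t=1,i=6
  [27] ##.## => #  t=2,i=1
  [26] ##.#. => .  t=1,i=14
  [25] ##..# => #  t=0,i=13
  [24] ##... => #  t=1,i=21
  [23] #.### => .  t=3,i=6
  [22] #.##. => .  t=0,i=11
  [21] #.#.# => .  t=2,i=9
  [20] #.#.. => #  t=1,i=15
  [19] #..## => #  t=1,i=11
  [18] #..#. => .  t=0,i=8
  [17] #...# => .  t=2,i=5
  [16] #.... => #  t=0,i=20
  [15] .#### => .  t=5,i=12
  [14] .###. => .  t=1,i=5
  [13] .##.# => #  t=1,i=13
  [12] .##.. => #  t=0,i=12
  [11] .#.## => .  t=0,i=10
  [10] .#.#. => #  t=2,i=8
  [9] .#..# => .  t=0,i=7
  [8] .#... => #  t=0,i=19
  [7] ..### => .  t=1,i=4
  [6] ..##. => .  t=1,i=12
  [5] ..#.# => #  t=0,i=9
  [4] ..#.. => #  t=0,i=6
  [3] ...## => #  t=1,i=3
  [2] ...#. => #  t=0,i=5
  [1] ....# => #  t=0,i=4
  [0] ..... => .  t=0,i=0
  bits 11101011000110010011010100111110 = 3944297790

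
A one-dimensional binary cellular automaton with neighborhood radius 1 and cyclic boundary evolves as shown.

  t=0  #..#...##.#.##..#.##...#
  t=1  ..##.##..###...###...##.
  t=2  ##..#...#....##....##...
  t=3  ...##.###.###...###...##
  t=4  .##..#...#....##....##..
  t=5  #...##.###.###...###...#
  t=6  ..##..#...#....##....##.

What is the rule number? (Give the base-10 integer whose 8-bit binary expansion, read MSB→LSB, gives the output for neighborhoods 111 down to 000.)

  ###|.  b7=0 t=1,i=10
  ##.|.  b6=0 t=0,i=0
  #.#|#  b5=1 t=0,i=9
  #..|.  b4=0 t=0,i=1
  .##|.  b3=0 t=0,i=7
  .#.|#  b2=1 t=0,i=3
  ..#|#  b1=1 t=0,i=2
  ...|#  b0=1 t=0,i=5
  bits 00100111 = 39

39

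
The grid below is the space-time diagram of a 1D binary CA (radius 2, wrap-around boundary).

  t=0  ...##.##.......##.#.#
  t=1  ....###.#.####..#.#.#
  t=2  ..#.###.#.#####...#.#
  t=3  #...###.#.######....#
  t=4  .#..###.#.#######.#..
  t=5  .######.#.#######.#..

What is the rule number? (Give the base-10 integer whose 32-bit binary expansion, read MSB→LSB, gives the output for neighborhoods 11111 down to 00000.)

  [31] ##### => #  t=2,i=12
  [30] ####. => #  t=1,i=12
  [29] ###.# => #  t=1,i=6
  [28] ###.. => #  t=1,i=13
  [27] ##.## => #  t=0,i=5
  [26] ##.#. => .  t=0,i=17
  [25] ##..# => #  t=1,i=14
  [24] ##... => #  t=0,i=8
  [23] #.### => #  t=1,i=10
  [22] #.##. => #  t=0,i=6
  [21] #.#.# => #  t=0,i=18
  [20] #.#.. => #  t=0,i=20
  [19] #..## => #  t=4,i=3
  [18] #..#. => .  t=1,i=15
  [17] #...# => .  t=0,i=1
  [16] #.... => .  t=0,i=9
  [15] .#### => #  t=1,i=11
  [14] .###. => #  t=1,i=5
  [13] .##.# => #  t=0,i=4
  [12] .##.. => .  t=0,i=7
  [11] .#.## => .  t=1,i=9
  [10] .#.#. => .  t=0,i=19
  [9] .#..# => #  t=2,i=0
  [8] .#... => .  t=0,i=0
  [7] ..### => #  t=1,i=4
  [6] ..##. => .  t=0,i=3
  [5] ..#.# => .  t=1,i=16
  [4] ..#.. => #  t=4,i=1
  [3] ...## => .  t=0,i=2
  [2] ...#. => .  t=2,i=17
  [1] ....# => #  t=0,i=13
  [0] ..... => #  t=0,i=10
  bits 11111011111110001110001010010011 = 4227392147

4227392147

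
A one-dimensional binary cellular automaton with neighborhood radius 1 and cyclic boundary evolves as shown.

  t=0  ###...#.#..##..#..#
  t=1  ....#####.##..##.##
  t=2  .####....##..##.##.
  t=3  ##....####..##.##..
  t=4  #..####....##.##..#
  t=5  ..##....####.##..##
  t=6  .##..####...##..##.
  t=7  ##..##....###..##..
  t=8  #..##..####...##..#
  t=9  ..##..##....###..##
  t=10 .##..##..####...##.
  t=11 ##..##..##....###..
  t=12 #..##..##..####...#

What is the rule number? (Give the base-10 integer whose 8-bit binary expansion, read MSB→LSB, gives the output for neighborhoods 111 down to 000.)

  [7] ### => .  t=0,i=0
  [6] ##. => .  t=0,i=2
  [5] #.# => #  t=0,i=7
  [4] #.. => .  t=0,i=3
  [3] .## => #  t=0,i=11
  [2] .#. => #  t=0,i=6
  [1] ..# => #  t=0,i=5
  [0] ... => #  t=0,i=4
  bits 00101111 = 47

47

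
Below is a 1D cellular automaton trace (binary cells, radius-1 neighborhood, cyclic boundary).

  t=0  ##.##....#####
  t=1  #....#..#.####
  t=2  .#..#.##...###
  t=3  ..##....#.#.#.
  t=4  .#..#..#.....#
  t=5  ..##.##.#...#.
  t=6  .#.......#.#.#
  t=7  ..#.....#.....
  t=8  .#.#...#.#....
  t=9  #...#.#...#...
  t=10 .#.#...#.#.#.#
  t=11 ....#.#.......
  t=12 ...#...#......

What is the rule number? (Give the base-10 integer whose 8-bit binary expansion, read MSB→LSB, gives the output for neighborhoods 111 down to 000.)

  nb ###: next=#  (t=0,i=0, bit7=1)
  nb ##.: next=.  (t=0,i=1, bit6=0)
  nb #.#: next=.  (t=0,i=2, bit5=0)
  nb #..: next=#  (t=0,i=5, bit4=1)
  nb .##: next=.  (t=0,i=3, bit3=0)
  nb .#.: next=.  (t=1,i=5, bit2=0)
  nb ..#: next=#  (t=0,i=8, bit1=1)
  nb ...: next=.  (t=0,i=6, bit0=0)
  bits 10010010 = 146

146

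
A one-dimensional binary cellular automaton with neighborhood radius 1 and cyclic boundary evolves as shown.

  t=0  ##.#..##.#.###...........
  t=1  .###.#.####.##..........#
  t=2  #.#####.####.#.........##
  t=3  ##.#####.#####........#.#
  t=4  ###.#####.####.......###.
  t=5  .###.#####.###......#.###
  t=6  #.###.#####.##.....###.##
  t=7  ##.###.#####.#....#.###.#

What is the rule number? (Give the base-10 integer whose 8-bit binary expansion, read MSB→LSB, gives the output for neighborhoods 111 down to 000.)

  ### -> #   bit 7 = 1  t=0,i=12
  ##. -> #   bit 6 = 1  t=0,i=1
  #.# -> #   bit 5 = 1  t=0,i=2
  #.. -> .   bit 4 = 0  t=0,i=4
  .## -> .   bit 3 = 0  t=0,i=0
  .#. -> #   bit 2 = 1  t=0,i=3
  ..# -> #   bit 1 = 1  t=0,i=5
  ... -> .   bit 0 = 0  t=0,i=15
  bits 11100110 = 230

230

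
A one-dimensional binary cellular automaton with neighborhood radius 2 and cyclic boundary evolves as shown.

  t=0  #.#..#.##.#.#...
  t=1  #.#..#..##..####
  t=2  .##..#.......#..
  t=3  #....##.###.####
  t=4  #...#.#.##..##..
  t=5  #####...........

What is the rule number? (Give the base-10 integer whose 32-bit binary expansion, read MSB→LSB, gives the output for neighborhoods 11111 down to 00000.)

  ##### -> .   bit 31 = 0  t=1,i=14
  ####. -> .   bit 30 = 0  t=1,i=15
  ###.# -> .   bit 29 = 0  t=1,i=0
  ###.. -> #   bit 28 = 1  t=3,i=0
  ##.## -> .   bit 27 = 0  t=3,i=7
  ##.#. -> #   bit 26 = 1  t=0,i=9
  ##..# -> .   bit 25 = 0  t=1,i=10
  ##... -> .   bit 24 = 0  t=3,i=1
  #.### -> #   bit 23 = 1  t=3,i=8
  #.##. -> .   bit 22 = 0  t=0,i=7
  #.#.# -> .   bit 21 = 0  t=0,i=10
  #.#.. -> #   bit 20 = 1  t=0,i=2
  #..## -> .   bit 19 = 0  t=1,i=7
  #..#. -> .   bit 18 = 0  t=0,i=4
  #...# -> #   bit 17 = 1  t=0,i=14
  #.... -> .   bit 16 = 0  t=2,i=7
  .#### -> #   bit 15 = 1  t=1,i=13
  .###. -> #   bit 14 = 1  t=3,i=9
  .##.# -> #   bit 13 = 1  t=0,i=8
  .##.. -> .   bit 12 = 0  t=1,i=9
  .#.## -> .   bit 11 = 0  t=0,i=6
  .#.#. -> .   bit 10 = 0  t=0,i=1
  .#..# -> .   bit 9 = 0  t=0,i=3
  .#... -> #   bit 8 = 1  t=0,i=13
  ..### -> .   bit 7 = 0  t=1,i=12
  ..##. -> .   bit 6 = 0  t=1,i=8
  ..#.# -> #   bit 5 = 1  t=0,i=0
  ..#.. -> #   bit 4 = 1  t=1,i=5
  ...## -> #   bit 3 = 1  t=2,i=0
  ...#. -> #   bit 2 = 1  t=0,i=15
  ....# -> .   bit 1 = 0  t=2,i=11
  ..... -> #   bit 0 = 1  t=2,i=8
  bits 00010100100100101110000100111101 = 345170237

345170237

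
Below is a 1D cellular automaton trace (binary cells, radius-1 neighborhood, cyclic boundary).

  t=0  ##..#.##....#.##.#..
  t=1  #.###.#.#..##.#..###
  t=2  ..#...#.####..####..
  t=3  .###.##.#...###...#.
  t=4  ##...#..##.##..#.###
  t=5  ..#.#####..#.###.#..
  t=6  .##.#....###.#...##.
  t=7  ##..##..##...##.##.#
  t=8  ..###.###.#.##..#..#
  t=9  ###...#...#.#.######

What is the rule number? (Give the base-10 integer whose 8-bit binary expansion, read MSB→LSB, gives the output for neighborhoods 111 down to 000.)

  nb ###: next=.  (t=1,i=3, bit7=0)
  nb ##.: next=.  (t=0,i=1, bit6=0)
  nb #.#: next=.  (t=0,i=5, bit5=0)
  nb #..: next=#  (t=0,i=2, bit4=1)
  nb .##: next=#  (t=0,i=0, bit3=1)
  nb .#.: next=#  (t=0,i=4, bit2=1)
  nb ..#: next=#  (t=0,i=3, bit1=1)
  nb ...: next=.  (t=0,i=9, bit0=0)
  bits 00011110 = 30

30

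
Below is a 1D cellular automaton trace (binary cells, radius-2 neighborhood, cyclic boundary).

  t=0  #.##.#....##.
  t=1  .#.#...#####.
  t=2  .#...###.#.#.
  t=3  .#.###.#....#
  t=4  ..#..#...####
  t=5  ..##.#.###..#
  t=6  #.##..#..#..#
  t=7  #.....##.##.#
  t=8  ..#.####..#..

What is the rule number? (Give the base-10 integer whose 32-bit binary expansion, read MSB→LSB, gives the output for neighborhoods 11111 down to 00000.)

  nb #####: next=#  (t=1,i=9, bit31=1)
  nb ####.: next=.  (t=1,i=10, bit30=0)
  nb ###.#: next=#  (t=2,i=7, bit29=1)
  nb ###..: next=#  (t=1,i=11, bit28=1)
  nb ##.##: next=.  (t=6,i=1, bit27=0)
  nb ##.#.: next=.  (t=0,i=4, bit26=0)
  nb ##..#: next=.  (t=1,i=12, bit25=0)
  nb ##...: next=.  (t=7,i=1, bit24=0)
  nb #.###: next=.  (t=3,i=3, bit23=0)
  nb #.##.: next=.  (t=0,i=2, bit22=0)
  nb #.#.#: next=.  (t=0,i=0, bit21=0)
  nb #.#..: next=.  (t=0,i=5, bit20=0)
  nb #..##: next=.  (t=5,i=1, bit19=0)
  nb #..#.: next=.  (t=1,i=0, bit18=0)
  nb #...#: next=#  (t=1,i=5, bit17=1)
  nb #....: next=#  (t=0,i=7, bit16=1)
  nb .####: next=.  (t=1,i=8, bit15=0)
  nb .###.: next=.  (t=2,i=6, bit14=0)
  nb .##.#: next=#  (t=0,i=3, bit13=1)
  nb .##..: next=.  (t=6,i=3, bit12=0)
  nb .#.##: next=#  (t=0,i=1, bit11=1)
  nb .#.#.: next=.  (t=1,i=2, bit10=0)
  nb .#..#: next=#  (t=2,i=12, bit9=1)
  nb .#...: next=.  (t=0,i=6, bit8=0)
  nb ..###: next=#  (t=1,i=7, bit7=1)
  nb ..##.: next=#  (t=0,i=10, bit6=1)
  nb ..#.#: next=#  (t=1,i=1, bit5=1)
  nb ..#..: next=#  (t=2,i=1, bit4=1)
  nb ...##: next=#  (t=0,i=9, bit3=1)
  nb ...#.: next=#  (t=3,i=11, bit2=1)
  nb ....#: next=#  (t=0,i=8, bit1=1)
  nb .....: next=.  (t=7,i=3, bit0=0)
  bits 10110000000000110010101011111110 = 2952997630

2952997630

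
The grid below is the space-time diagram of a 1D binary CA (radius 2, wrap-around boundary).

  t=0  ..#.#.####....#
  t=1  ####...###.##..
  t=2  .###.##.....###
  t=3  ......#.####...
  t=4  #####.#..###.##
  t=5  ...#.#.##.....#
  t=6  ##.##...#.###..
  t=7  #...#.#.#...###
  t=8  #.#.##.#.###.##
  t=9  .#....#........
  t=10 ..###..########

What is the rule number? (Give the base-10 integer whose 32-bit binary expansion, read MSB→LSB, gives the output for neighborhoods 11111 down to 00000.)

1443862379

  ##### -> .   bit 31 = 0  t=4,i=0
  ####. -> #   bit 30 = 1  t=0,i=8
  ###.# -> .   bit 29 = 0  t=1,i=9
  ###.. -> #   bit 28 = 1  t=0,i=9
  ##.## -> .   bit 27 = 0  t=1,i=10
  ##.#. -> #   bit 26 = 1  t=4,i=5
  ##..# -> #   bit 25 = 1  t=1,i=13
  ##... -> .   bit 24 = 0  t=0,i=10
  #.### -> .   bit 23 = 0  t=0,i=6
  #.##. -> .   bit 22 = 0  t=1,i=11
  #.#.# -> .   bit 21 = 0  t=0,i=4
  #.#.. -> .   bit 20 = 0  t=4,i=6
  #..## -> #   bit 19 = 1  t=1,i=14
  #..#. -> #   bit 18 = 1  t=0,i=1
  #...# -> #   bit 17 = 1  t=1,i=5
  #.... -> #   bit 16 = 1  t=0,i=11
  .#### -> #   bit 15 = 1  t=0,i=7
  .###. -> .   bit 14 = 0  t=1,i=8
  .##.# -> .   bit 13 = 0  t=6,i=1
  .##.. -> #   bit 12 = 1  t=1,i=12
  .#.## -> .   bit 11 = 0  t=0,i=5
  .#.#. -> #   bit 10 = 1  t=0,i=3
  .#..# -> #   bit 9 = 1  t=0,i=0
  .#... -> #   bit 8 = 1  t=5,i=0
  ..### -> .   bit 7 = 0  t=1,i=0
  ..##. -> #   bit 6 = 1  t=6,i=0
  ..#.# -> #   bit 5 = 1  t=0,i=2
  ..#.. -> .   bit 4 = 0  t=0,i=14
  ...## -> #   bit 3 = 1  t=1,i=6
  ...#. -> .   bit 2 = 0  t=0,i=13
  ....# -> #   bit 1 = 1  t=0,i=12
  ..... -> #   bit 0 = 1  t=2,i=9
  bits 01010110000011111001011101101011 = 1443862379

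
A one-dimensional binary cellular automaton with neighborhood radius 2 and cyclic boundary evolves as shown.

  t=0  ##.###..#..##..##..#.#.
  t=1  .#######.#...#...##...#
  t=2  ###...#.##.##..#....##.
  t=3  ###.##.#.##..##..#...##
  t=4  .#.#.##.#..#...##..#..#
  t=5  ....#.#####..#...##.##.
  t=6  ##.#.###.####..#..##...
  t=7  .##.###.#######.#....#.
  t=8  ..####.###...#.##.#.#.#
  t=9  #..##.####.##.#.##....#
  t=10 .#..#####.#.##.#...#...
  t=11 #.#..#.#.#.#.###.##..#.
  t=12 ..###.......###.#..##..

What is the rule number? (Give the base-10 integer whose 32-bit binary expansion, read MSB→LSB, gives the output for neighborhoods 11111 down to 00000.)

1587014149

  nb #####: next=.  (t=1,i=3, bit31=0)
  nb ####.: next=#  (t=1,i=6, bit30=1)
  nb ###.#: next=.  (t=1,i=7, bit29=0)
  nb ###..: next=#  (t=0,i=5, bit28=1)
  nb ##.##: next=#  (t=0,i=2, bit27=1)
  nb ##.#.: next=#  (t=1,i=8, bit26=1)
  nb ##..#: next=#  (t=0,i=6, bit25=1)
  nb ##...: next=.  (t=1,i=19, bit24=0)
  nb #.###: next=#  (t=0,i=3, bit23=1)
  nb #.##.: next=.  (t=0,i=0, bit22=0)
  nb #.#.#: next=.  (t=0,i=21, bit21=0)
  nb #.#..: next=#  (t=1,i=9, bit20=1)
  nb #..##: next=.  (t=0,i=10, bit19=0)
  nb #..#.: next=#  (t=0,i=7, bit18=1)
  nb #...#: next=#  (t=1,i=11, bit17=1)
  nb #....: next=#  (t=2,i=17, bit16=1)
  nb .####: next=#  (t=1,i=2, bit15=1)
  nb .###.: next=#  (t=0,i=4, bit14=1)
  nb .##.#: next=#  (t=0,i=1, bit13=1)
  nb .##..: next=.  (t=0,i=12, bit12=0)
  nb .#.##: next=#  (t=0,i=22, bit11=1)
  nb .#.#.: next=.  (t=0,i=20, bit10=0)
  nb .#..#: next=#  (t=0,i=9, bit9=1)
  nb .#...: next=.  (t=1,i=10, bit8=0)
  nb ..###: next=.  (t=3,i=21, bit7=0)
  nb ..##.: next=.  (t=0,i=11, bit6=0)
  nb ..#.#: next=.  (t=0,i=19, bit5=0)
  nb ..#..: next=.  (t=0,i=8, bit4=0)
  nb ...##: next=.  (t=1,i=16, bit3=0)
  nb ...#.: next=#  (t=1,i=12, bit2=1)
  nb ....#: next=.  (t=2,i=18, bit1=0)
  nb .....: next=#  (t=5,i=1, bit0=1)
  bits 01011110100101111110101000000101 = 1587014149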